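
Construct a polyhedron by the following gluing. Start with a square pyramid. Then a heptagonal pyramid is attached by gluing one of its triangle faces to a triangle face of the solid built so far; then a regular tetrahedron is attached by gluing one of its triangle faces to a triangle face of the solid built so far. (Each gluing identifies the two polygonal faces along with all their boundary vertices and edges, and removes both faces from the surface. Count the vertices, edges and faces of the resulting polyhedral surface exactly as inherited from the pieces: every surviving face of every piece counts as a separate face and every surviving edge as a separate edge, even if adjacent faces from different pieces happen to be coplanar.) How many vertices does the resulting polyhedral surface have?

A square pyramid: V=5, E=8, F=5.
Attach a heptagonal pyramid (V=8, E=14, F=8) along a 3-gon: merge 3 vertices and 3 edges, delete both glued faces → V=10, E=19, F=11.
Attach a regular tetrahedron (V=4, E=6, F=4) along a 3-gon: merge 3 vertices and 3 edges, delete both glued faces → V=11, E=22, F=13.
Check: V − E + F = 11 − 22 + 13 = 2.

11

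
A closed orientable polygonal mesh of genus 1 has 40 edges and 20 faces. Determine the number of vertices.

For a closed orientable surface of genus 1, χ = 2 − 2·1 = 0.
V = 0 + E − F = 0 + 40 − 20 = 20.

20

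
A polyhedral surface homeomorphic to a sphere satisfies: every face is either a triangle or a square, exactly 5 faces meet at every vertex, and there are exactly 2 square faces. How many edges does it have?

40

Let x be the number of triangles; then F = 2 + x.
Edge–face incidences: 2E = 4·2 + 3·x = 8 + 3x.
Every vertex has degree 5, so 5V = 2E.
Euler: V − E + F = 2 ⇒ (2E)/5 − E + (2 + x) = 2.
Multiply by 10: 2·(2E) − 5·(2E) + 10·(2 + x) = 20, i.e. 20 + 10x − 3·(8 + 3x) = 20.
Collecting terms: x − 4 = 20, so x = 24.
Then 2E = 8 + 3·24 = 80, so E = 40, V = 2E/5 = 16, F = 2 + 24 = 26.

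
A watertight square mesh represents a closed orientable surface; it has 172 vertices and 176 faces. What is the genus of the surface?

3

Every face is a square, so 2E = 4·176 = 704, giving E = 352.
χ = V − E + F = 172 − 352 + 176 = -4.
For a closed orientable surface χ = 2 − 2g, so g = (2 − (-4))/2 = 3.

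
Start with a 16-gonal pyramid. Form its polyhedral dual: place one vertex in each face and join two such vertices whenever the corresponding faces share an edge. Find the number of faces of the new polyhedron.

17

The base solid has V = 17, E = 32, F = 17.
The dual swaps V and F and preserves E: V′ = F = 17, E′ = E = 32, F′ = V = 17.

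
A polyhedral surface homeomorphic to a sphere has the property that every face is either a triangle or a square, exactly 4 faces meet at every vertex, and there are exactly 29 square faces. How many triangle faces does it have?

Let x be the number of triangles; then F = 29 + x.
Edge–face incidences: 2E = 4·29 + 3·x = 116 + 3x.
Every vertex has degree 4, so 4V = 2E.
Euler: V − E + F = 2 ⇒ (2E)/4 − E + (29 + x) = 2.
Multiply by 8: 2·(2E) − 4·(2E) + 8·(29 + x) = 16, i.e. 232 + 8x − 2·(116 + 3x) = 16.
Collecting terms: 2x = 16, so x = 8.
Then 2E = 116 + 3·8 = 140, so E = 70, V = 2E/4 = 35, F = 29 + 8 = 37.

8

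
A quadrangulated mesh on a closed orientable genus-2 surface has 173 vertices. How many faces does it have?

175

χ = 2 − 2·2 = -2, and every face is a square so 4F = 2E.
V − E + F = -2 with E = 4F/2 gives 173 − (4/2 − 1)·F = -2, so F = 175 and E = 350.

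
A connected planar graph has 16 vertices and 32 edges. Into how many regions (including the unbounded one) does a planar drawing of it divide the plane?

Euler's formula for a connected plane graph: V − E + F = 2, so F = 2 − 16 + 32 = 18.

18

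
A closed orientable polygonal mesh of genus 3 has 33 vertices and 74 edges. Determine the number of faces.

37

For a closed orientable surface of genus 3, χ = 2 − 2·3 = -4.
F = -4 − V + E = -4 − 33 + 74 = 37.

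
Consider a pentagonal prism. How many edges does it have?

15

A prism on an n-gon has two n-gon bases and n rectangular sides: V = 2·5 = 10, E = 3·5 = 15, F = 5 + 2 = 7.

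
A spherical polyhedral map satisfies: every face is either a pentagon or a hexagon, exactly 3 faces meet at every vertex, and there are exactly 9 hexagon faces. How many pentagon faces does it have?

12

Let x be the number of pentagons; then F = 9 + x.
Edge–face incidences: 2E = 6·9 + 5·x = 54 + 5x.
Every vertex has degree 3, so 3V = 2E.
Euler: V − E + F = 2 ⇒ (2E)/3 − E + (9 + x) = 2.
Multiply by 6: 2·(2E) − 3·(2E) + 6·(9 + x) = 12, i.e. 54 + 6x − (54 + 5x) = 12.
Collecting terms: x = 12.
Then 2E = 54 + 5·12 = 114, so E = 57, V = 2E/3 = 38, F = 9 + 12 = 21.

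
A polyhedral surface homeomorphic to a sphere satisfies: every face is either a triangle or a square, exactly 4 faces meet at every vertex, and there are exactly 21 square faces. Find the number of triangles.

Let x be the number of triangles; then F = 21 + x.
Edge–face incidences: 2E = 4·21 + 3·x = 84 + 3x.
Every vertex has degree 4, so 4V = 2E.
Euler: V − E + F = 2 ⇒ (2E)/4 − E + (21 + x) = 2.
Multiply by 8: 2·(2E) − 4·(2E) + 8·(21 + x) = 16, i.e. 168 + 8x − 2·(84 + 3x) = 16.
Collecting terms: 2x = 16, so x = 8.
Then 2E = 84 + 3·8 = 108, so E = 54, V = 2E/4 = 27, F = 21 + 8 = 29.

8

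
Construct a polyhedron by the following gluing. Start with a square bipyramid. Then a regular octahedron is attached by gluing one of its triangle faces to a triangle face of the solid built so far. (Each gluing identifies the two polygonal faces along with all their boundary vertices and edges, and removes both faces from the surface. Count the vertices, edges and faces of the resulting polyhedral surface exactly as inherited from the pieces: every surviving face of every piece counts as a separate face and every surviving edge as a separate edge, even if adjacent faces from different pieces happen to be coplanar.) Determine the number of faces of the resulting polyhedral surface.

14

A square bipyramid: V=6, E=12, F=8.
Attach a regular octahedron (V=6, E=12, F=8) along a 3-gon: merge 3 vertices and 3 edges, delete both glued faces → V=9, E=21, F=14.
Check: V − E + F = 9 − 21 + 14 = 2.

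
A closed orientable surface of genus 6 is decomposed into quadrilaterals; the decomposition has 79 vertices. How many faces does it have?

89

χ = 2 − 2·6 = -10, and every face is a square so 4F = 2E.
V − E + F = -10 with E = 4F/2 gives 79 − (4/2 − 1)·F = -10, so F = 89 and E = 178.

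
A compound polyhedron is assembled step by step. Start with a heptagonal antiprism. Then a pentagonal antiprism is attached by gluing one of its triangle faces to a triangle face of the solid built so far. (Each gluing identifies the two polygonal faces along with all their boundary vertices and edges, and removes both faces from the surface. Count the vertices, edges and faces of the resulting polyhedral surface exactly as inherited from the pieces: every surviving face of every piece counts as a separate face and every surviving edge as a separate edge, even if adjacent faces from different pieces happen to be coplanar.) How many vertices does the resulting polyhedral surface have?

21

A heptagonal antiprism: V=14, E=28, F=16.
Attach a pentagonal antiprism (V=10, E=20, F=12) along a 3-gon: merge 3 vertices and 3 edges, delete both glued faces → V=21, E=45, F=26.
Check: V − E + F = 21 − 45 + 26 = 2.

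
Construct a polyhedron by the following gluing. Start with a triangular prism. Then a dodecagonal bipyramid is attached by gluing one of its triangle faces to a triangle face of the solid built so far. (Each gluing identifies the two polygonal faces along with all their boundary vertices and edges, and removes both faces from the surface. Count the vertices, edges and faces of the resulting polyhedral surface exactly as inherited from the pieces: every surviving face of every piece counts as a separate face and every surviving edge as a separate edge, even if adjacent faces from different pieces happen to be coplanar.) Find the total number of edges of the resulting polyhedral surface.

42

A triangular prism: V=6, E=9, F=5.
Attach a dodecagonal bipyramid (V=14, E=36, F=24) along a 3-gon: merge 3 vertices and 3 edges, delete both glued faces → V=17, E=42, F=27.
Check: V − E + F = 17 − 42 + 27 = 2.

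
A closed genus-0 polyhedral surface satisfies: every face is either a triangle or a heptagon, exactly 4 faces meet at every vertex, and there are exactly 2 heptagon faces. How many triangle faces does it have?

14

Let x be the number of triangles; then F = 2 + x.
Edge–face incidences: 2E = 7·2 + 3·x = 14 + 3x.
Every vertex has degree 4, so 4V = 2E.
Euler: V − E + F = 2 ⇒ (2E)/4 − E + (2 + x) = 2.
Multiply by 8: 2·(2E) − 4·(2E) + 8·(2 + x) = 16, i.e. 16 + 8x − 2·(14 + 3x) = 16.
Collecting terms: 2x − 12 = 16, so 2x = 28, so x = 14.
Then 2E = 14 + 3·14 = 56, so E = 28, V = 2E/4 = 14, F = 2 + 14 = 16.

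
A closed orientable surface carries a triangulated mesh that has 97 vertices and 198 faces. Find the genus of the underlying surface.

Every face is a triangle, so 2E = 3·198 = 594, giving E = 297.
χ = V − E + F = 97 − 297 + 198 = -2.
For a closed orientable surface χ = 2 − 2g, so g = (2 − (-2))/2 = 2.

2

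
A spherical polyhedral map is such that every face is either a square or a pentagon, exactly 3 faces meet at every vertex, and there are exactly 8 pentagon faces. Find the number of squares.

2

Let x be the number of squares; then F = 8 + x.
Edge–face incidences: 2E = 5·8 + 4·x = 40 + 4x.
Every vertex has degree 3, so 3V = 2E.
Euler: V − E + F = 2 ⇒ (2E)/3 − E + (8 + x) = 2.
Multiply by 6: 2·(2E) − 3·(2E) + 6·(8 + x) = 12, i.e. 48 + 6x − (40 + 4x) = 12.
Collecting terms: 2x + 8 = 12, so 2x = 4, so x = 2.
Then 2E = 40 + 4·2 = 48, so E = 24, V = 2E/3 = 16, F = 8 + 2 = 10.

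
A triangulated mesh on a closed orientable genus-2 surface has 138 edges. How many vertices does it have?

χ = 2 − 2·2 = -2, and every face is a triangle so 3F = 2E.
F = 2E/3 = 92. Then V = -2 + E − F = -2 + 138 − 92 = 44.

44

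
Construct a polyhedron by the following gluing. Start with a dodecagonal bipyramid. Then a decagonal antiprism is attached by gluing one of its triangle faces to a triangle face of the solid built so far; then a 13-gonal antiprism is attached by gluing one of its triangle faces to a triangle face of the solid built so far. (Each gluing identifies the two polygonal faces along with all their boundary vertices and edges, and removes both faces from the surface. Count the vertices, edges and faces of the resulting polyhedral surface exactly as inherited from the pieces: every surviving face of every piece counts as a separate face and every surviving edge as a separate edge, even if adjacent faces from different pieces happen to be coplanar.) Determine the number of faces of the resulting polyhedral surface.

A dodecagonal bipyramid: V=14, E=36, F=24.
Attach a decagonal antiprism (V=20, E=40, F=22) along a 3-gon: merge 3 vertices and 3 edges, delete both glued faces → V=31, E=73, F=44.
Attach a 13-gonal antiprism (V=26, E=52, F=28) along a 3-gon: merge 3 vertices and 3 edges, delete both glued faces → V=54, E=122, F=70.
Check: V − E + F = 54 − 122 + 70 = 2.

70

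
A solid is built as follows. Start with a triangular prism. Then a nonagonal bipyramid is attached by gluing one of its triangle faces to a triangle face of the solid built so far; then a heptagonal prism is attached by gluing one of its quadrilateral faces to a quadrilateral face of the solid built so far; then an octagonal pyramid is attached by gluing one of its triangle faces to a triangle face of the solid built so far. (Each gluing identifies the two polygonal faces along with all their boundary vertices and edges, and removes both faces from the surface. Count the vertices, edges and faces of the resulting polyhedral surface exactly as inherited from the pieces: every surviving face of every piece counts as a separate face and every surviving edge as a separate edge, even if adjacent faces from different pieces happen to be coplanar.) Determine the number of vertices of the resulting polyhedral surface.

30

A triangular prism: V=6, E=9, F=5.
Attach a nonagonal bipyramid (V=11, E=27, F=18) along a 3-gon: merge 3 vertices and 3 edges, delete both glued faces → V=14, E=33, F=21.
Attach a heptagonal prism (V=14, E=21, F=9) along a 4-gon: merge 4 vertices and 4 edges, delete both glued faces → V=24, E=50, F=28.
Attach an octagonal pyramid (V=9, E=16, F=9) along a 3-gon: merge 3 vertices and 3 edges, delete both glued faces → V=30, E=63, F=35.
Check: V − E + F = 30 − 63 + 35 = 2.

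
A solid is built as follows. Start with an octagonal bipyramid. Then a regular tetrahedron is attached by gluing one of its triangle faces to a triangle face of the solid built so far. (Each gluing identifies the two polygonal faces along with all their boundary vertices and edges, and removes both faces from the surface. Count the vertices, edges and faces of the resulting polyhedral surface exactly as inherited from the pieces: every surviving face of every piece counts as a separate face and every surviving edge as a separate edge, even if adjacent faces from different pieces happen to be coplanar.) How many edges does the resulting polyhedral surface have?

An octagonal bipyramid: V=10, E=24, F=16.
Attach a regular tetrahedron (V=4, E=6, F=4) along a 3-gon: merge 3 vertices and 3 edges, delete both glued faces → V=11, E=27, F=18.
Check: V − E + F = 11 − 27 + 18 = 2.

27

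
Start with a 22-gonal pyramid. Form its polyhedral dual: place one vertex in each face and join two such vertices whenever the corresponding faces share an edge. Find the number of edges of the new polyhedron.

The base solid has V = 23, E = 44, F = 23.
The dual swaps V and F and preserves E: V′ = F = 23, E′ = E = 44, F′ = V = 23.

44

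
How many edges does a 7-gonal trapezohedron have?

28

The n-trapezohedron (dual of the n-antiprism) has V = 2·7 + 2 = 16, E = 4·7 = 28, F = 2·7 = 14.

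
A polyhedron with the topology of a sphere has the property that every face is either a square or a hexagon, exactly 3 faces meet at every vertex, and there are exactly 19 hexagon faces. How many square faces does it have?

6

Let x be the number of squares; then F = 19 + x.
Edge–face incidences: 2E = 6·19 + 4·x = 114 + 4x.
Every vertex has degree 3, so 3V = 2E.
Euler: V − E + F = 2 ⇒ (2E)/3 − E + (19 + x) = 2.
Multiply by 6: 2·(2E) − 3·(2E) + 6·(19 + x) = 12, i.e. 114 + 6x − (114 + 4x) = 12.
Collecting terms: 2x = 12, so x = 6.
Then 2E = 114 + 4·6 = 138, so E = 69, V = 2E/3 = 46, F = 19 + 6 = 25.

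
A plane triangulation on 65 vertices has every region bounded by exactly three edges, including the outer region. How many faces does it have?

In a plane triangulation 3F = 2E and V − E + F = 2, so F = 2V − 4 = 2·65 − 4 = 126.

126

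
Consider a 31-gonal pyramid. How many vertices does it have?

32

A pyramid on an n-gon base has one n-gon and n triangles: V = 31 + 1 = 32, E = 2·31 = 62, F = 31 + 1 = 32.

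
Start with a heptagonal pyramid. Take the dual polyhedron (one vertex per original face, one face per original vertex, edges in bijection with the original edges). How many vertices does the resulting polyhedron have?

The base solid has V = 8, E = 14, F = 8.
The dual swaps V and F and preserves E: V′ = F = 8, E′ = E = 14, F′ = V = 8.

8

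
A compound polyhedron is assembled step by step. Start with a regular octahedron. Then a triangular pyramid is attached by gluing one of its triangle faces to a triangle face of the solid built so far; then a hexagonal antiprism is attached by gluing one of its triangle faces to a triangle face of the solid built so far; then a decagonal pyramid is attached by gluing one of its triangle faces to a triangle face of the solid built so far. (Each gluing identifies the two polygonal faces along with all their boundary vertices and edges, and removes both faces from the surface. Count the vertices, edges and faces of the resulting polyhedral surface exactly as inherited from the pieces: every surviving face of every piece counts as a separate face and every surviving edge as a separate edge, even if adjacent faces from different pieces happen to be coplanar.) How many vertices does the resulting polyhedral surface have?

A regular octahedron: V=6, E=12, F=8.
Attach a triangular pyramid (V=4, E=6, F=4) along a 3-gon: merge 3 vertices and 3 edges, delete both glued faces → V=7, E=15, F=10.
Attach a hexagonal antiprism (V=12, E=24, F=14) along a 3-gon: merge 3 vertices and 3 edges, delete both glued faces → V=16, E=36, F=22.
Attach a decagonal pyramid (V=11, E=20, F=11) along a 3-gon: merge 3 vertices and 3 edges, delete both glued faces → V=24, E=53, F=31.
Check: V − E + F = 24 − 53 + 31 = 2.

24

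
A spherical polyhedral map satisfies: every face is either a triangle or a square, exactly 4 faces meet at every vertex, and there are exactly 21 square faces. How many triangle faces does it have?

Let x be the number of triangles; then F = 21 + x.
Edge–face incidences: 2E = 4·21 + 3·x = 84 + 3x.
Every vertex has degree 4, so 4V = 2E.
Euler: V − E + F = 2 ⇒ (2E)/4 − E + (21 + x) = 2.
Multiply by 8: 2·(2E) − 4·(2E) + 8·(21 + x) = 16, i.e. 168 + 8x − 2·(84 + 3x) = 16.
Collecting terms: 2x = 16, so x = 8.
Then 2E = 84 + 3·8 = 108, so E = 54, V = 2E/4 = 27, F = 21 + 8 = 29.

8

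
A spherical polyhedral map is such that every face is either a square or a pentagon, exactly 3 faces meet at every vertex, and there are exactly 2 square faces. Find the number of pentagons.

Let x be the number of pentagons; then F = 2 + x.
Edge–face incidences: 2E = 4·2 + 5·x = 8 + 5x.
Every vertex has degree 3, so 3V = 2E.
Euler: V − E + F = 2 ⇒ (2E)/3 − E + (2 + x) = 2.
Multiply by 6: 2·(2E) − 3·(2E) + 6·(2 + x) = 12, i.e. 12 + 6x − (8 + 5x) = 12.
Collecting terms: x + 4 = 12, so x = 8.
Then 2E = 8 + 5·8 = 48, so E = 24, V = 2E/3 = 16, F = 2 + 8 = 10.

8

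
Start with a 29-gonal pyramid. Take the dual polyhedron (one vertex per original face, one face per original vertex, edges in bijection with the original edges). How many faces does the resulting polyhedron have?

30

The base solid has V = 30, E = 58, F = 30.
The dual swaps V and F and preserves E: V′ = F = 30, E′ = E = 58, F′ = V = 30.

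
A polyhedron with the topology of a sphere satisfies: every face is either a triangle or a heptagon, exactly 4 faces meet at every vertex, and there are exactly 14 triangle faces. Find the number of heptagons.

Let x be the number of heptagons; then F = 14 + x.
Edge–face incidences: 2E = 3·14 + 7·x = 42 + 7x.
Every vertex has degree 4, so 4V = 2E.
Euler: V − E + F = 2 ⇒ (2E)/4 − E + (14 + x) = 2.
Multiply by 8: 2·(2E) − 4·(2E) + 8·(14 + x) = 16, i.e. 112 + 8x − 2·(42 + 7x) = 16.
Collecting terms: −6x + 28 = 16, so −6x = −12, so x = 2.
Then 2E = 42 + 7·2 = 56, so E = 28, V = 2E/4 = 14, F = 14 + 2 = 16.

2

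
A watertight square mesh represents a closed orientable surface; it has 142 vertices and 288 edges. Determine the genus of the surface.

2

Every face is a square and each edge borders two faces, so 4F = 2·288, giving F = 144.
χ = V − E + F = 142 − 288 + 144 = -2.
For a closed orientable surface χ = 2 − 2g, so g = (2 − (-2))/2 = 2.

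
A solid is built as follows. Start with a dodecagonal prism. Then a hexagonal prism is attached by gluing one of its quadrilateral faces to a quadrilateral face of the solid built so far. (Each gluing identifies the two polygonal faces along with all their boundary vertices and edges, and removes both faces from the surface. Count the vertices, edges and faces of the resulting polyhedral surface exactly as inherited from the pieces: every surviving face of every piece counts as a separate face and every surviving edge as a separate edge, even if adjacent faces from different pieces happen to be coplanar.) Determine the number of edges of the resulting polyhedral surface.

50

A dodecagonal prism: V=24, E=36, F=14.
Attach a hexagonal prism (V=12, E=18, F=8) along a 4-gon: merge 4 vertices and 4 edges, delete both glued faces → V=32, E=50, F=20.
Check: V − E + F = 32 − 50 + 20 = 2.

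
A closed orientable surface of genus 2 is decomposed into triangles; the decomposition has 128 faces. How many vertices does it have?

χ = 2 − 2·2 = -2, and every face is a triangle so 3F = 2E.
E = 3·128/2 = 192. Then V = -2 + E − F = -2 + 192 − 128 = 62.

62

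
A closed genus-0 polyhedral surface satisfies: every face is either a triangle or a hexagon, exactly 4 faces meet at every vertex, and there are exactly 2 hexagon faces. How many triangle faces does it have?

Let x be the number of triangles; then F = 2 + x.
Edge–face incidences: 2E = 6·2 + 3·x = 12 + 3x.
Every vertex has degree 4, so 4V = 2E.
Euler: V − E + F = 2 ⇒ (2E)/4 − E + (2 + x) = 2.
Multiply by 8: 2·(2E) − 4·(2E) + 8·(2 + x) = 16, i.e. 16 + 8x − 2·(12 + 3x) = 16.
Collecting terms: 2x − 8 = 16, so 2x = 24, so x = 12.
Then 2E = 12 + 3·12 = 48, so E = 24, V = 2E/4 = 12, F = 2 + 12 = 14.

12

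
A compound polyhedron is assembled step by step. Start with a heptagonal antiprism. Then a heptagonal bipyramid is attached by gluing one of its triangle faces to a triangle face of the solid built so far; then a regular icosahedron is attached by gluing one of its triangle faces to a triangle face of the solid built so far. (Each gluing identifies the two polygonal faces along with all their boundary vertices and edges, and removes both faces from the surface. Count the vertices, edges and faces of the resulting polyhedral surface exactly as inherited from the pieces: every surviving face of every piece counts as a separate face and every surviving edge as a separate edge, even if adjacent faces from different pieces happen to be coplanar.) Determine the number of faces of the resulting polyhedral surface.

A heptagonal antiprism: V=14, E=28, F=16.
Attach a heptagonal bipyramid (V=9, E=21, F=14) along a 3-gon: merge 3 vertices and 3 edges, delete both glued faces → V=20, E=46, F=28.
Attach a regular icosahedron (V=12, E=30, F=20) along a 3-gon: merge 3 vertices and 3 edges, delete both glued faces → V=29, E=73, F=46.
Check: V − E + F = 29 − 73 + 46 = 2.

46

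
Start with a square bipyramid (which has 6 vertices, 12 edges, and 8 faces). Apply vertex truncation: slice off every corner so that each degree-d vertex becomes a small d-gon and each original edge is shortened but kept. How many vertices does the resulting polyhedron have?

24

Truncation replaces each original edge-end by a new vertex, so V′ = 2E = 24.
Each original edge survives, and each old vertex of degree d contributes d new edges; summing degrees gives Σd = 2E, so E′ = E + 2E = 3E = 36.
Each original face survives and each original vertex becomes one new face: F′ = F + V = 14.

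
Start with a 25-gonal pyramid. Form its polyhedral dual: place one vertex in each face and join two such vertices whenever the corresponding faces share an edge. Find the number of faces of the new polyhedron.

The base solid has V = 26, E = 50, F = 26.
The dual swaps V and F and preserves E: V′ = F = 26, E′ = E = 50, F′ = V = 26.

26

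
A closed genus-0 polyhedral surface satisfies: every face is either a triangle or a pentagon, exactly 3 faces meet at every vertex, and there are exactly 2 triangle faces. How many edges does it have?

18

Let x be the number of pentagons; then F = 2 + x.
Edge–face incidences: 2E = 3·2 + 5·x = 6 + 5x.
Every vertex has degree 3, so 3V = 2E.
Euler: V − E + F = 2 ⇒ (2E)/3 − E + (2 + x) = 2.
Multiply by 6: 2·(2E) − 3·(2E) + 6·(2 + x) = 12, i.e. 12 + 6x − (6 + 5x) = 12.
Collecting terms: x + 6 = 12, so x = 6.
Then 2E = 6 + 5·6 = 36, so E = 18, V = 2E/3 = 12, F = 2 + 6 = 8.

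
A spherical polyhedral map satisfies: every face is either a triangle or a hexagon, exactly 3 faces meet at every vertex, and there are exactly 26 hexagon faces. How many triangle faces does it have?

Let x be the number of triangles; then F = 26 + x.
Edge–face incidences: 2E = 6·26 + 3·x = 156 + 3x.
Every vertex has degree 3, so 3V = 2E.
Euler: V − E + F = 2 ⇒ (2E)/3 − E + (26 + x) = 2.
Multiply by 6: 2·(2E) − 3·(2E) + 6·(26 + x) = 12, i.e. 156 + 6x − (156 + 3x) = 12.
Collecting terms: 3x = 12, so x = 4.
Then 2E = 156 + 3·4 = 168, so E = 84, V = 2E/3 = 56, F = 26 + 4 = 30.

4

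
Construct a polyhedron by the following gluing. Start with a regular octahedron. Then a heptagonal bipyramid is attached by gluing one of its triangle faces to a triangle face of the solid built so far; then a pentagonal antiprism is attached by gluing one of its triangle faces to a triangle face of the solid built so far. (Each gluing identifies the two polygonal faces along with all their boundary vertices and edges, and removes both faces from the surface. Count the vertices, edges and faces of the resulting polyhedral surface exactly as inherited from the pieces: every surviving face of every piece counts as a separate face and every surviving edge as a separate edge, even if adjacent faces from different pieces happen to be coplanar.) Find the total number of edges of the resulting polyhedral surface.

A regular octahedron: V=6, E=12, F=8.
Attach a heptagonal bipyramid (V=9, E=21, F=14) along a 3-gon: merge 3 vertices and 3 edges, delete both glued faces → V=12, E=30, F=20.
Attach a pentagonal antiprism (V=10, E=20, F=12) along a 3-gon: merge 3 vertices and 3 edges, delete both glued faces → V=19, E=47, F=30.
Check: V − E + F = 19 − 47 + 30 = 2.

47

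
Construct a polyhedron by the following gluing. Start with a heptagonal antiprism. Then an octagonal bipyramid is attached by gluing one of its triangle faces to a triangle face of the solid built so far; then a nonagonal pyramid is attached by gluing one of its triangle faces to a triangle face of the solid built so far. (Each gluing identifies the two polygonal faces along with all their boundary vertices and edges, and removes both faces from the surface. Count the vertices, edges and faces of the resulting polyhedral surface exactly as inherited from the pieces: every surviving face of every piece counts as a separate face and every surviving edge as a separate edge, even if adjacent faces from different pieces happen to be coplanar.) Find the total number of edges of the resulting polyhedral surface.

A heptagonal antiprism: V=14, E=28, F=16.
Attach an octagonal bipyramid (V=10, E=24, F=16) along a 3-gon: merge 3 vertices and 3 edges, delete both glued faces → V=21, E=49, F=30.
Attach a nonagonal pyramid (V=10, E=18, F=10) along a 3-gon: merge 3 vertices and 3 edges, delete both glued faces → V=28, E=64, F=38.
Check: V − E + F = 28 − 64 + 38 = 2.

64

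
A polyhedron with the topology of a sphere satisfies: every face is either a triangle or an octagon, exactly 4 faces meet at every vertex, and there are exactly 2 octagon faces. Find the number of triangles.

Let x be the number of triangles; then F = 2 + x.
Edge–face incidences: 2E = 8·2 + 3·x = 16 + 3x.
Every vertex has degree 4, so 4V = 2E.
Euler: V − E + F = 2 ⇒ (2E)/4 − E + (2 + x) = 2.
Multiply by 8: 2·(2E) − 4·(2E) + 8·(2 + x) = 16, i.e. 16 + 8x − 2·(16 + 3x) = 16.
Collecting terms: 2x − 16 = 16, so 2x = 32, so x = 16.
Then 2E = 16 + 3·16 = 64, so E = 32, V = 2E/4 = 16, F = 2 + 16 = 18.

16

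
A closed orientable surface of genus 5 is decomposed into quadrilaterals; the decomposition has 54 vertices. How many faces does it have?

62

χ = 2 − 2·5 = -8, and every face is a square so 4F = 2E.
V − E + F = -8 with E = 4F/2 gives 54 − (4/2 − 1)·F = -8, so F = 62 and E = 124.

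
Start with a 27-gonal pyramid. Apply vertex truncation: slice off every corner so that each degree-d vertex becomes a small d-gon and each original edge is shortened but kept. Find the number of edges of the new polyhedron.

The base solid has V = 28, E = 54, F = 28.
Truncation replaces each original edge-end by a new vertex, so V′ = 2E = 108.
Each original edge survives, and each old vertex of degree d contributes d new edges; summing degrees gives Σd = 2E, so E′ = E + 2E = 3E = 162.
Each original face survives and each original vertex becomes one new face: F′ = F + V = 56.

162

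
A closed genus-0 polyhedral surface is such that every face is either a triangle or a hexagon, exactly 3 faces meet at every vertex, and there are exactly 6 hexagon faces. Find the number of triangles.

Let x be the number of triangles; then F = 6 + x.
Edge–face incidences: 2E = 6·6 + 3·x = 36 + 3x.
Every vertex has degree 3, so 3V = 2E.
Euler: V − E + F = 2 ⇒ (2E)/3 − E + (6 + x) = 2.
Multiply by 6: 2·(2E) − 3·(2E) + 6·(6 + x) = 12, i.e. 36 + 6x − (36 + 3x) = 12.
Collecting terms: 3x = 12, so x = 4.
Then 2E = 36 + 3·4 = 48, so E = 24, V = 2E/3 = 16, F = 6 + 4 = 10.

4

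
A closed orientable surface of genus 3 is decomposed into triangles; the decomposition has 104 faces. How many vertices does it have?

48

χ = 2 − 2·3 = -4, and every face is a triangle so 3F = 2E.
E = 3·104/2 = 156. Then V = -4 + E − F = -4 + 156 − 104 = 48.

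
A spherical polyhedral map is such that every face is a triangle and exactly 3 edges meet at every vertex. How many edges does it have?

6

Each face has 3 edges and each edge borders two faces, so 2E = 3F.
Each vertex has degree 3, so 3V = 2E and hence V = 3F/3.
Euler: V − E + F = 2 ⇒ (3F/3) − (3F/2) + F = 2.
Multiply by 6: (6 − 9 + 6)F = 12, i.e. 3F = 12.
So F = 4, E = 3·4/2 = 6, V = 3·4/3 = 4.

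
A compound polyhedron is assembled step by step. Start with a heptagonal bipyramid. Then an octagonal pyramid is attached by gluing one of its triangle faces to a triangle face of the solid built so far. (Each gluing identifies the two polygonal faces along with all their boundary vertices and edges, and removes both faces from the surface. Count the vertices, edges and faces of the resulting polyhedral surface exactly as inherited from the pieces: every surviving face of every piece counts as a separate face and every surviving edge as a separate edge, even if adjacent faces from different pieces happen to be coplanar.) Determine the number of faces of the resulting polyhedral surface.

A heptagonal bipyramid: V=9, E=21, F=14.
Attach an octagonal pyramid (V=9, E=16, F=9) along a 3-gon: merge 3 vertices and 3 edges, delete both glued faces → V=15, E=34, F=21.
Check: V − E + F = 15 − 34 + 21 = 2.

21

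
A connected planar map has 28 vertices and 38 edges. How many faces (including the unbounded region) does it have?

Euler's formula for a connected plane graph: V − E + F = 2, so F = 2 − 28 + 38 = 12.

12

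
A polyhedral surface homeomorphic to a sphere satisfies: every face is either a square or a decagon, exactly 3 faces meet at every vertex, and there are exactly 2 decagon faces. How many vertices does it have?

20

Let x be the number of squares; then F = 2 + x.
Edge–face incidences: 2E = 10·2 + 4·x = 20 + 4x.
Every vertex has degree 3, so 3V = 2E.
Euler: V − E + F = 2 ⇒ (2E)/3 − E + (2 + x) = 2.
Multiply by 6: 2·(2E) − 3·(2E) + 6·(2 + x) = 12, i.e. 12 + 6x − (20 + 4x) = 12.
Collecting terms: 2x − 8 = 12, so 2x = 20, so x = 10.
Then 2E = 20 + 4·10 = 60, so E = 30, V = 2E/3 = 20, F = 2 + 10 = 12.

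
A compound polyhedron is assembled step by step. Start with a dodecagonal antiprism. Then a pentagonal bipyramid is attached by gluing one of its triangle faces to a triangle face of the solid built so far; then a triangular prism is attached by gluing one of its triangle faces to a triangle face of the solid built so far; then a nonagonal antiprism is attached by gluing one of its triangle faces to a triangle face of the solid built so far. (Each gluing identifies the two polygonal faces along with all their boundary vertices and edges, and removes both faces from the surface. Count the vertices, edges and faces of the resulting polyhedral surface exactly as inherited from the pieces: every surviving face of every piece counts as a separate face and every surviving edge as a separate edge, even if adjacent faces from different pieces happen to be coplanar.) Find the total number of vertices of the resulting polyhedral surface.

A dodecagonal antiprism: V=24, E=48, F=26.
Attach a pentagonal bipyramid (V=7, E=15, F=10) along a 3-gon: merge 3 vertices and 3 edges, delete both glued faces → V=28, E=60, F=34.
Attach a triangular prism (V=6, E=9, F=5) along a 3-gon: merge 3 vertices and 3 edges, delete both glued faces → V=31, E=66, F=37.
Attach a nonagonal antiprism (V=18, E=36, F=20) along a 3-gon: merge 3 vertices and 3 edges, delete both glued faces → V=46, E=99, F=55.
Check: V − E + F = 46 − 99 + 55 = 2.

46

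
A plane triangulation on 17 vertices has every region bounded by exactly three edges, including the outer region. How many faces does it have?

30

In a plane triangulation 3F = 2E and V − E + F = 2, so F = 2V − 4 = 2·17 − 4 = 30.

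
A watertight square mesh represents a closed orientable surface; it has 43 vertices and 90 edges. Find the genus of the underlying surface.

Every face is a square and each edge borders two faces, so 4F = 2·90, giving F = 45.
χ = V − E + F = 43 − 90 + 45 = -2.
For a closed orientable surface χ = 2 − 2g, so g = (2 − (-2))/2 = 2.

2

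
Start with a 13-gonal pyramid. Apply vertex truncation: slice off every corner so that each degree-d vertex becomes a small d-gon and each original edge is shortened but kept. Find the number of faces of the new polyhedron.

The base solid has V = 14, E = 26, F = 14.
Truncation replaces each original edge-end by a new vertex, so V′ = 2E = 52.
Each original edge survives, and each old vertex of degree d contributes d new edges; summing degrees gives Σd = 2E, so E′ = E + 2E = 3E = 78.
Each original face survives and each original vertex becomes one new face: F′ = F + V = 28.

28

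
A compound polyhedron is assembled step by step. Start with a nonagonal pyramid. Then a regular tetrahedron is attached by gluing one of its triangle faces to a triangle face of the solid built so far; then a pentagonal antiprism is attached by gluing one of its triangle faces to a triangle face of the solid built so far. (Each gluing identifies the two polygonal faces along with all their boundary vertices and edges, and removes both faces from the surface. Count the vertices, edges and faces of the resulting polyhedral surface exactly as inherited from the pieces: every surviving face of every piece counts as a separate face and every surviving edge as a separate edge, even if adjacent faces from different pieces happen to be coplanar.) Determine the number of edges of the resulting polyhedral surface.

38

A nonagonal pyramid: V=10, E=18, F=10.
Attach a regular tetrahedron (V=4, E=6, F=4) along a 3-gon: merge 3 vertices and 3 edges, delete both glued faces → V=11, E=21, F=12.
Attach a pentagonal antiprism (V=10, E=20, F=12) along a 3-gon: merge 3 vertices and 3 edges, delete both glued faces → V=18, E=38, F=22.
Check: V − E + F = 18 − 38 + 22 = 2.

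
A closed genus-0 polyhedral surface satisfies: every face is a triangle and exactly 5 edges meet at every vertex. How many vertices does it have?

Each face has 3 edges and each edge borders two faces, so 2E = 3F.
Each vertex has degree 5, so 5V = 2E and hence V = 3F/5.
Euler: V − E + F = 2 ⇒ (3F/5) − (3F/2) + F = 2.
Multiply by 10: (6 − 15 + 10)F = 20, i.e. 1F = 20.
So F = 20, E = 3·20/2 = 30, V = 3·20/5 = 12.

12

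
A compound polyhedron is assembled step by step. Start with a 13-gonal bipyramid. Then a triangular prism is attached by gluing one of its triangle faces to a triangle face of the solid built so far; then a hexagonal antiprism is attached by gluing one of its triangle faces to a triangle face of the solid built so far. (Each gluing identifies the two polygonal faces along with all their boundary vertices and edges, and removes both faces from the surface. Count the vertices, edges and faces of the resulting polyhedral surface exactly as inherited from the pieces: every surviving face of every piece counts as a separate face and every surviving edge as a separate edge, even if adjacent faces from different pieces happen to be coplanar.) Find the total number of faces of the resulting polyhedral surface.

41

A 13-gonal bipyramid: V=15, E=39, F=26.
Attach a triangular prism (V=6, E=9, F=5) along a 3-gon: merge 3 vertices and 3 edges, delete both glued faces → V=18, E=45, F=29.
Attach a hexagonal antiprism (V=12, E=24, F=14) along a 3-gon: merge 3 vertices and 3 edges, delete both glued faces → V=27, E=66, F=41.
Check: V − E + F = 27 − 66 + 41 = 2.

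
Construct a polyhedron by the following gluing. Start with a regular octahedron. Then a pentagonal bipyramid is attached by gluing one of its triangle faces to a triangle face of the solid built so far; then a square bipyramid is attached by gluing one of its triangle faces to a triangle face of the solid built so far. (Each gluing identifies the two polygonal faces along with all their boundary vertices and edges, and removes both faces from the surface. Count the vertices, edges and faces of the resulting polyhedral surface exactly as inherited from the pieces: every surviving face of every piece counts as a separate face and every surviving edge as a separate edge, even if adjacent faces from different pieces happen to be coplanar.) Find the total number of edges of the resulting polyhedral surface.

A regular octahedron: V=6, E=12, F=8.
Attach a pentagonal bipyramid (V=7, E=15, F=10) along a 3-gon: merge 3 vertices and 3 edges, delete both glued faces → V=10, E=24, F=16.
Attach a square bipyramid (V=6, E=12, F=8) along a 3-gon: merge 3 vertices and 3 edges, delete both glued faces → V=13, E=33, F=22.
Check: V − E + F = 13 − 33 + 22 = 2.

33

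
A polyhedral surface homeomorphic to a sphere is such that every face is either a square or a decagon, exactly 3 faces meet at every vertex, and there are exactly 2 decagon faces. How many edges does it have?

30

Let x be the number of squares; then F = 2 + x.
Edge–face incidences: 2E = 10·2 + 4·x = 20 + 4x.
Every vertex has degree 3, so 3V = 2E.
Euler: V − E + F = 2 ⇒ (2E)/3 − E + (2 + x) = 2.
Multiply by 6: 2·(2E) − 3·(2E) + 6·(2 + x) = 12, i.e. 12 + 6x − (20 + 4x) = 12.
Collecting terms: 2x − 8 = 12, so 2x = 20, so x = 10.
Then 2E = 20 + 4·10 = 60, so E = 30, V = 2E/3 = 20, F = 2 + 10 = 12.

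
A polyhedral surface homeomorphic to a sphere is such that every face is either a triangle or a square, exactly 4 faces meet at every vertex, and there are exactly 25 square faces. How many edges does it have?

Let x be the number of triangles; then F = 25 + x.
Edge–face incidences: 2E = 4·25 + 3·x = 100 + 3x.
Every vertex has degree 4, so 4V = 2E.
Euler: V − E + F = 2 ⇒ (2E)/4 − E + (25 + x) = 2.
Multiply by 8: 2·(2E) − 4·(2E) + 8·(25 + x) = 16, i.e. 200 + 8x − 2·(100 + 3x) = 16.
Collecting terms: 2x = 16, so x = 8.
Then 2E = 100 + 3·8 = 124, so E = 62, V = 2E/4 = 31, F = 25 + 8 = 33.

62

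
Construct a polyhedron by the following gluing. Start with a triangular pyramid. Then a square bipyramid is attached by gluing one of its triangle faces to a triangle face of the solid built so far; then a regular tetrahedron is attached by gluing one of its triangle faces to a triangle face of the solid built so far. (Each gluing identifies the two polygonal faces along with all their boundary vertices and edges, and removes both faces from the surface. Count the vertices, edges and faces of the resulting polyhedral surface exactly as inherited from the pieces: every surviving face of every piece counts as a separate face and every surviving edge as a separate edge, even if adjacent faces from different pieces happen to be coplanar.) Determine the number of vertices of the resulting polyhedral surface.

8

A triangular pyramid: V=4, E=6, F=4.
Attach a square bipyramid (V=6, E=12, F=8) along a 3-gon: merge 3 vertices and 3 edges, delete both glued faces → V=7, E=15, F=10.
Attach a regular tetrahedron (V=4, E=6, F=4) along a 3-gon: merge 3 vertices and 3 edges, delete both glued faces → V=8, E=18, F=12.
Check: V − E + F = 8 − 18 + 12 = 2.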